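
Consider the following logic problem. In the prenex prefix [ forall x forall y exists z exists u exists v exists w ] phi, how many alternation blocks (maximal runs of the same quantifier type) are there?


Quantifier-type sequence: A A E E E E  (A=forall, E=exists)
Group into maximal same-type runs:
  Ax2 | Ex4
Number of blocks = 2

2


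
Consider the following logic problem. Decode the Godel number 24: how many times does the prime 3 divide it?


Factorize 24 by dividing by 3 repeatedly.
Division steps: 3 divides 24 exactly 1 time(s).
Exponent of 3 = 1

1


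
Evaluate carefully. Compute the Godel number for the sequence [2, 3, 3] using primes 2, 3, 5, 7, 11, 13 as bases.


Encode each element as an exponent of the corresponding prime:
  2^2 = 4
  3^3 = 27
  5^3 = 125
Product = 4 * 27 * 125 = 13500

13500


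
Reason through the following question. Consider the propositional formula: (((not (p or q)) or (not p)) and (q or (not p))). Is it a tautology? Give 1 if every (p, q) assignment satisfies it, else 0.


Check all 4 assignments:
p=0, q=0: 1
p=0, q=1: 1
p=1, q=0: 0
p=1, q=1: 0
Satisfying count = 2/4.
Tautology iff count = 4: no.

0


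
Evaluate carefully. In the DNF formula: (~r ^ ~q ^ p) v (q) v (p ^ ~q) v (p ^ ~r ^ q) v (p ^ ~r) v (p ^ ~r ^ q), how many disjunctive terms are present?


A DNF formula is a disjunction of terms (conjunctions).
Terms are separated by v.
Counting the disjuncts: 6 terms.

6


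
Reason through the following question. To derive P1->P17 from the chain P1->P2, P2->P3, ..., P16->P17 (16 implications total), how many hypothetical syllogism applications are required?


With 16 implications in a chain connecting 17 propositions:
P1->P2, P2->P3, ..., P16->P17
Steps needed = (number of implications) - 1 = 16 - 1 = 15

15


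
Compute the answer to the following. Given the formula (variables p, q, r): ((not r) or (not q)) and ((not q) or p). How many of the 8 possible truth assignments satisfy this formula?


Evaluate all 8 assignments for p, q, r:
p=0, q=0, r=0: 1
p=0, q=0, r=1: 1
p=0, q=1, r=0: 0
p=0, q=1, r=1: 0
p=1, q=0, r=0: 1
p=1, q=0, r=1: 1
p=1, q=1, r=0: 1
p=1, q=1, r=1: 0
Satisfying count = 5

5


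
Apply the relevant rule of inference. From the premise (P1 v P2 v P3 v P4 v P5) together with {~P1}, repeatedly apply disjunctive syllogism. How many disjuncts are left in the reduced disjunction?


Original disjuncts (5): P1, P2, P3, P4, P5
Negated (eliminate): ~P1
Remaining disjuncts: P2, P3, P4, P5
Count = 5 - 1 = 4

4


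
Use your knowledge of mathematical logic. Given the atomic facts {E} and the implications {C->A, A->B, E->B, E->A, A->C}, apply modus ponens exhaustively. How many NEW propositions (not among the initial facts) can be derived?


Initial facts: {E}
Apply modus ponens to closure:
  E and E->B  =>  B
  E and E->A  =>  A
  A and A->C  =>  C
Final known: {A, B, C, E}
New propositions: {A, B, C}
Count = 3

3


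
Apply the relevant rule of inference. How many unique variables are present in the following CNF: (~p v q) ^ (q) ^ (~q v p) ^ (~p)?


Identify each variable that appears in the formula.
Variables found: p, q
Count = 2

2


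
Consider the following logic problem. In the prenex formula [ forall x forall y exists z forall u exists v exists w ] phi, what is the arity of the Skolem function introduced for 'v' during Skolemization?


Quantifier prefix: forall x forall y exists z forall u exists v exists w
'v' is existentially quantified at position 5.
Universal variables preceding it: x, y, u
Skolem function arity = 3

3


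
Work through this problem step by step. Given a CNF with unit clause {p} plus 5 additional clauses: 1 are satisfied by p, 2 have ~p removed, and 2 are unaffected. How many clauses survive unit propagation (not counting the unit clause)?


Satisfied (removed): 1
Shortened (remain): 2
Unchanged (remain): 2
Remaining = 2 + 2 = 4

4


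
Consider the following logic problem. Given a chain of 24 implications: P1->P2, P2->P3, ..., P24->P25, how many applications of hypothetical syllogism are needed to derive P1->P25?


With 24 implications in a chain connecting 25 propositions:
P1->P2, P2->P3, ..., P24->P25
Steps needed = (number of implications) - 1 = 24 - 1 = 23

23


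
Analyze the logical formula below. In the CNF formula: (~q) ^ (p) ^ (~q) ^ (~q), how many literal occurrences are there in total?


Counting literals in each clause:
Clause 1: 1 literal(s)
Clause 2: 1 literal(s)
Clause 3: 1 literal(s)
Clause 4: 1 literal(s)
Total = 4

4


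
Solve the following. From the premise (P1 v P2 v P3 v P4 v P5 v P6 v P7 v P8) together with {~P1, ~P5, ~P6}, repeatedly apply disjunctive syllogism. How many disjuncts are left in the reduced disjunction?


Original disjuncts (8): P1, P2, P3, P4, P5, P6, P7, P8
Negated (eliminate): ~P1, ~P5, ~P6
Remaining disjuncts: P2, P3, P4, P7, P8
Count = 8 - 3 = 5

5


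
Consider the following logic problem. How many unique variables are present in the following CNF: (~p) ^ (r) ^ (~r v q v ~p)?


Identify each variable that appears in the formula.
Variables found: p, q, r
Count = 3

3


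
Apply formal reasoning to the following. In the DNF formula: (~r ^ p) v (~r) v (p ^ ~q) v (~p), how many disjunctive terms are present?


A DNF formula is a disjunction of terms (conjunctions).
Terms are separated by v.
Counting the disjuncts: 4 terms.

4


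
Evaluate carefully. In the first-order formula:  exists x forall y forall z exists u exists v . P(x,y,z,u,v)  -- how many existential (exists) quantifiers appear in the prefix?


Quantifier prefix: exists x forall y forall z exists u exists v
Mark each quantifier type:
  E U U E E
Universal count = 2, Existential count = 3
Asked for existential (exists) quantifiers: 3

3


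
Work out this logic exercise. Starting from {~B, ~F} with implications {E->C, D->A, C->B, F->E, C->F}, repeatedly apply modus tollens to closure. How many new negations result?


Initial negated facts: {~B, ~F}
Apply modus tollens to closure:
  ~B and C->B  =>  ~C
  ~C and E->C  =>  ~E
Final negated: {~B, ~C, ~E, ~F}
New negations: {~C, ~E}
Count = 2

2


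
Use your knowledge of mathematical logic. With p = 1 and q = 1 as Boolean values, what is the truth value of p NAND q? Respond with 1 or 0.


p = 1, q = 1
Operation: p NAND q
Evaluate: 1 NAND 1 = 0

0


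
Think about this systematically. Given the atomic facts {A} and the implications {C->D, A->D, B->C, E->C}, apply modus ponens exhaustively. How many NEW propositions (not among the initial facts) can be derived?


Initial facts: {A}
Apply modus ponens to closure:
  A and A->D  =>  D
Final known: {A, D}
New propositions: {D}
Count = 1

1


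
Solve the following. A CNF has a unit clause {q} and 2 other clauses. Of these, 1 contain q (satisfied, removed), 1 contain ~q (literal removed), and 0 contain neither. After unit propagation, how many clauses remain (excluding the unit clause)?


Satisfied (removed): 1
Shortened (remain): 1
Unchanged (remain): 0
Remaining = 1 + 0 = 1

1


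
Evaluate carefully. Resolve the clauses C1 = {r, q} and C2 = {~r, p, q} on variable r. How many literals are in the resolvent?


Remove r from C1 and ~r from C2.
C1 remainder: {q}
C2 remainder: {p, q}
Union (resolvent): {p, q}
Resolvent has 2 literal(s).

2


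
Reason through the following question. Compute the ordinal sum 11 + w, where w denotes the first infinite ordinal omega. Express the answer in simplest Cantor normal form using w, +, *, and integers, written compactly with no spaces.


Compute 11 + w.
Ordinal + is associative but NOT commutative; for finite n>0, n + w = w but w + n stays w+n.
Any finite left addend is absorbed by w on the right: 11 + w = w.
Result = w

w


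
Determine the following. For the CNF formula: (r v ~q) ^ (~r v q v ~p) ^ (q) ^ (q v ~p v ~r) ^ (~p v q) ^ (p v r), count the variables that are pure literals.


Check each variable for pure literal status:
p: mixed (not pure)
q: mixed (not pure)
r: mixed (not pure)
Pure literal count = 0

0


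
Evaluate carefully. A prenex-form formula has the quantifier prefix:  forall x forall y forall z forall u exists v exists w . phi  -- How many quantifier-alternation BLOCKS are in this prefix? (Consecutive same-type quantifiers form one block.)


Quantifier-type sequence: A A A A E E  (A=forall, E=exists)
Group into maximal same-type runs:
  Ax4 | Ex2
Number of blocks = 2

2


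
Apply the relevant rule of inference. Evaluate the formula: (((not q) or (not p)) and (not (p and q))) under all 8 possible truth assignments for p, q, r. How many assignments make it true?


Check all 8 assignments:
p=0, q=0, r=0: 1
p=0, q=0, r=1: 1
p=0, q=1, r=0: 1
p=0, q=1, r=1: 1
p=1, q=0, r=0: 1
p=1, q=0, r=1: 1
p=1, q=1, r=0: 0
p=1, q=1, r=1: 0
Count of True = 6

6


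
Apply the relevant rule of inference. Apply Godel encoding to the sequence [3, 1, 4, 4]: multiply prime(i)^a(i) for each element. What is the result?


Encode each element as an exponent of the corresponding prime:
  2^3 = 8
  3^1 = 3
  5^4 = 625
  7^4 = 2401
Product = 8 * 3 * 625 * 2401 = 36015000

36015000


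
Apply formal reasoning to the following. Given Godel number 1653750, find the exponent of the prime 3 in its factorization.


Factorize 1653750 by dividing by 3 repeatedly.
Division steps: 3 divides 1653750 exactly 3 time(s).
Exponent of 3 = 3

3


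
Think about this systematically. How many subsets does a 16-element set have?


The power set of a set with n elements has 2^n elements.
|P(S)| = 2^16 = 65536

65536


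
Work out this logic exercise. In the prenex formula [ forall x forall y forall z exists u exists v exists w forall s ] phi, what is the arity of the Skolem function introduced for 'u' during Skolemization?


Quantifier prefix: forall x forall y forall z exists u exists v exists w forall s
'u' is existentially quantified at position 4.
Universal variables preceding it: x, y, z
Skolem function arity = 3

3


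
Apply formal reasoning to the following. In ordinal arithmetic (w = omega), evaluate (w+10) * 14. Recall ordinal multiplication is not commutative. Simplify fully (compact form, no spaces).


Compute (w+10) * 14.
Ordinal * is associative and left-distributive over +, but NOT commutative; for finite n>1, n*w = w but w*n stays w*n.
(w+10) * 14 = (w+10) repeated 14 times. Each intermediate +10 is absorbed by the following w; only the last survives: w*14+10.
Result = w*14+10

w*14+10


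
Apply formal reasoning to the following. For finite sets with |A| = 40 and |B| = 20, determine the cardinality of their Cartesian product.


The Cartesian product A x B contains all ordered pairs (a, b).
|A x B| = |A| * |B| = 40 * 20 = 800

800


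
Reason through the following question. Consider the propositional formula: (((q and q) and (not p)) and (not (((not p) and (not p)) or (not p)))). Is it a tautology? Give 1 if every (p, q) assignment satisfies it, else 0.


Check all 4 assignments:
p=0, q=0: 0
p=0, q=1: 0
p=1, q=0: 0
p=1, q=1: 0
Satisfying count = 0/4.
Tautology iff count = 4: no.

0


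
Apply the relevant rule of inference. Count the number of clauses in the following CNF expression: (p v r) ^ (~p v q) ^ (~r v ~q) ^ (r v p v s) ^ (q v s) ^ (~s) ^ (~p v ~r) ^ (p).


A CNF formula is a conjunction of clauses.
Clauses are separated by ^.
Counting the conjuncts: 8 clauses.

8


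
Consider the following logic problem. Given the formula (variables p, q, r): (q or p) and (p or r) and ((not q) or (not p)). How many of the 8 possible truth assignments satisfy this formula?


Evaluate all 8 assignments for p, q, r:
p=0, q=0, r=0: 0
p=0, q=0, r=1: 0
p=0, q=1, r=0: 0
p=0, q=1, r=1: 1
p=1, q=0, r=0: 1
p=1, q=0, r=1: 1
p=1, q=1, r=0: 0
p=1, q=1, r=1: 0
Satisfying count = 3

3


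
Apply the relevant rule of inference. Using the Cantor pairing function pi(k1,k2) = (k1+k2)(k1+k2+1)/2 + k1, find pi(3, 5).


k1 + k2 = 8
(k1+k2)(k1+k2+1)/2 = 8 * 9 / 2 = 36
pi = 36 + 3 = 39

39


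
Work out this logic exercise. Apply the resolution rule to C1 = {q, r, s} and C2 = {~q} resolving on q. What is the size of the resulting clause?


Remove q from C1 and ~q from C2.
C1 remainder: {r, s}
C2 remainder: {}
Union (resolvent): {r, s}
Resolvent has 2 literal(s).

2


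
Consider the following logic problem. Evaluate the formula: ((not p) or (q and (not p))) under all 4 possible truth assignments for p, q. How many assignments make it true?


Check all 4 assignments:
p=0, q=0: 1
p=0, q=1: 1
p=1, q=0: 0
p=1, q=1: 0
Count of True = 2

2


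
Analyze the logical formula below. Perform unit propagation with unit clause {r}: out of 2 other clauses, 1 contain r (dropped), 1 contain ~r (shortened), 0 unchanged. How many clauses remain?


Satisfied (removed): 1
Shortened (remain): 1
Unchanged (remain): 0
Remaining = 1 + 0 = 1

1


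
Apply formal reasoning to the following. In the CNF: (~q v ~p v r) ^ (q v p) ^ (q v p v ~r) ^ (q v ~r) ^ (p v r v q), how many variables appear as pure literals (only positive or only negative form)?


Check each variable for pure literal status:
p: mixed (not pure)
q: mixed (not pure)
r: mixed (not pure)
Pure literal count = 0

0


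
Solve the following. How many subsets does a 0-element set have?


The power set of a set with n elements has 2^n elements.
|P(S)| = 2^0 = 1

1


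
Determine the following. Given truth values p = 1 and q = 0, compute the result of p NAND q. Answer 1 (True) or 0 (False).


p = 1, q = 0
Operation: p NAND q
Evaluate: 1 NAND 0 = 1

1


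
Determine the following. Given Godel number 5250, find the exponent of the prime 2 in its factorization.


Factorize 5250 by dividing by 2 repeatedly.
Division steps: 2 divides 5250 exactly 1 time(s).
Exponent of 2 = 1

1


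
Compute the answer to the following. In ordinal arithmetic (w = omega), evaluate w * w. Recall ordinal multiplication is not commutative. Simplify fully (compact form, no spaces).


Compute w * w.
Ordinal * is associative and left-distributive over +, but NOT commutative; for finite n>1, n*w = w but w*n stays w*n.
w * w = w^2 by definition.
Result = w^2

w^2


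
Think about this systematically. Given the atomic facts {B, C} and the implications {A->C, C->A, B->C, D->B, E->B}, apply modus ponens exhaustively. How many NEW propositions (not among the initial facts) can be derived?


Initial facts: {B, C}
Apply modus ponens to closure:
  C and C->A  =>  A
Final known: {A, B, C}
New propositions: {A}
Count = 1

1


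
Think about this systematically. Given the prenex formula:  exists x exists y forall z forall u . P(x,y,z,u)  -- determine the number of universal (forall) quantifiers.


Quantifier prefix: exists x exists y forall z forall u
Mark each quantifier type:
  E E U U
Universal count = 2, Existential count = 2
Asked for universal (forall) quantifiers: 2

2


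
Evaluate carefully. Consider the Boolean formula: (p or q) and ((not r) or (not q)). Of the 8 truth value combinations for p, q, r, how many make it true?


Evaluate all 8 assignments for p, q, r:
p=0, q=0, r=0: 0
p=0, q=0, r=1: 0
p=0, q=1, r=0: 1
p=0, q=1, r=1: 0
p=1, q=0, r=0: 1
p=1, q=0, r=1: 1
p=1, q=1, r=0: 1
p=1, q=1, r=1: 0
Satisfying count = 4

4


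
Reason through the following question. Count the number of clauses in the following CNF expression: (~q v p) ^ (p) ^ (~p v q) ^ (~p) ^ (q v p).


A CNF formula is a conjunction of clauses.
Clauses are separated by ^.
Counting the conjuncts: 5 clauses.

5


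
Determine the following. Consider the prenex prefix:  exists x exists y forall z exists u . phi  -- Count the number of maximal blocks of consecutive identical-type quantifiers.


Quantifier-type sequence: E E A E  (A=forall, E=exists)
Group into maximal same-type runs:
  Ex2 | Ax1 | Ex1
Number of blocks = 3

3


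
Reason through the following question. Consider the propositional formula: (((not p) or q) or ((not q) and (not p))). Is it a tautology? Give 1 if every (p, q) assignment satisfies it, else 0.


Check all 4 assignments:
p=0, q=0: 1
p=0, q=1: 1
p=1, q=0: 0
p=1, q=1: 1
Satisfying count = 3/4.
Tautology iff count = 4: no.

0


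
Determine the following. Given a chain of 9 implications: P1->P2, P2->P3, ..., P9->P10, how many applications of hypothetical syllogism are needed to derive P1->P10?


With 9 implications in a chain connecting 10 propositions:
P1->P2, P2->P3, ..., P9->P10
Steps needed = (number of implications) - 1 = 9 - 1 = 8

8


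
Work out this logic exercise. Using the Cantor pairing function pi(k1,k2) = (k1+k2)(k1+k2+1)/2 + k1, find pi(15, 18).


k1 + k2 = 33
(k1+k2)(k1+k2+1)/2 = 33 * 34 / 2 = 561
pi = 561 + 15 = 576

576


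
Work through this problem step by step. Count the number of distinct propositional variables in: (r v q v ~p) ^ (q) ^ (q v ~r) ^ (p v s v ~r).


Identify each variable that appears in the formula.
Variables found: p, q, r, s
Count = 4

4


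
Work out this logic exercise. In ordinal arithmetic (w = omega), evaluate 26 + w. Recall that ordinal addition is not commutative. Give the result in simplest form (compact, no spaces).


Compute 26 + w.
Ordinal + is associative but NOT commutative; for finite n>0, n + w = w but w + n stays w+n.
Any finite left addend is absorbed by w on the right: 26 + w = w.
Result = w

w


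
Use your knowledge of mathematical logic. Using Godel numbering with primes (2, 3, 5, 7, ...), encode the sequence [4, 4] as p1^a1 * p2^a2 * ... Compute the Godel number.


Encode each element as an exponent of the corresponding prime:
  2^4 = 16
  3^4 = 81
Product = 16 * 81 = 1296

1296


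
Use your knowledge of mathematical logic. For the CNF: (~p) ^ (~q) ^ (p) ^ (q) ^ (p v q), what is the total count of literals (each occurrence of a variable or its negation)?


Counting literals in each clause:
Clause 1: 1 literal(s)
Clause 2: 1 literal(s)
Clause 3: 1 literal(s)
Clause 4: 1 literal(s)
Clause 5: 2 literal(s)
Total = 6

6


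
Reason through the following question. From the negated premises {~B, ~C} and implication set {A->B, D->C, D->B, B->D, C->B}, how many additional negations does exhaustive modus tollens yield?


Initial negated facts: {~B, ~C}
Apply modus tollens to closure:
  ~B and A->B  =>  ~A
  ~C and D->C  =>  ~D
Final negated: {~A, ~B, ~C, ~D}
New negations: {~A, ~D}
Count = 2

2


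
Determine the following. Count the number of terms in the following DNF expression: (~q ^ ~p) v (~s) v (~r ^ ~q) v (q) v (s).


A DNF formula is a disjunction of terms (conjunctions).
Terms are separated by v.
Counting the disjuncts: 5 terms.

5


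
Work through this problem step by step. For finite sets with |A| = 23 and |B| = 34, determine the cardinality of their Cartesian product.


The Cartesian product A x B contains all ordered pairs (a, b).
|A x B| = |A| * |B| = 23 * 34 = 782

782


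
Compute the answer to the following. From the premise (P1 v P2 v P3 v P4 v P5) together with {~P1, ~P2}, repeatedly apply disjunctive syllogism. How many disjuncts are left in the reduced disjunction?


Original disjuncts (5): P1, P2, P3, P4, P5
Negated (eliminate): ~P1, ~P2
Remaining disjuncts: P3, P4, P5
Count = 5 - 2 = 3

3


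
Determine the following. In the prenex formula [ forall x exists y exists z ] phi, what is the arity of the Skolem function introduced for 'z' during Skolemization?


Quantifier prefix: forall x exists y exists z
'z' is existentially quantified at position 3.
Universal variables preceding it: x
Skolem function arity = 1

1


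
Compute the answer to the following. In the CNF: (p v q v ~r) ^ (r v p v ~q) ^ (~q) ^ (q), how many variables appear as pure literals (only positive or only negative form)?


Check each variable for pure literal status:
p: pure positive
q: mixed (not pure)
r: mixed (not pure)
Pure literal count = 1

1


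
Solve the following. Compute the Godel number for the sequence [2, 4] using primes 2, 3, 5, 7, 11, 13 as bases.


Encode each element as an exponent of the corresponding prime:
  2^2 = 4
  3^4 = 81
Product = 4 * 81 = 324

324


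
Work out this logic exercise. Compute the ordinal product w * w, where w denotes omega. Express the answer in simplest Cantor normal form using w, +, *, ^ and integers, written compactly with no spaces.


Compute w * w.
Ordinal * is associative and left-distributive over +, but NOT commutative; for finite n>1, n*w = w but w*n stays w*n.
w * w = w^2 by definition.
Result = w^2

w^2


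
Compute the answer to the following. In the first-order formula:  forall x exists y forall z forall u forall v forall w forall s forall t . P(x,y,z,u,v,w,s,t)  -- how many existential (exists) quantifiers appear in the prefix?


Quantifier prefix: forall x exists y forall z forall u forall v forall w forall s forall t
Mark each quantifier type:
  U E U U U U U U
Universal count = 7, Existential count = 1
Asked for existential (exists) quantifiers: 1

1


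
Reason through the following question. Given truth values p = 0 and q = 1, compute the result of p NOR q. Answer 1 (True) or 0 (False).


p = 0, q = 1
Operation: p NOR q
Evaluate: 0 NOR 1 = 0

0


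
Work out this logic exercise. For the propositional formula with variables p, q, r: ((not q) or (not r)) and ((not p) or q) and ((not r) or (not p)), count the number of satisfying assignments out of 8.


Evaluate all 8 assignments for p, q, r:
p=0, q=0, r=0: 1
p=0, q=0, r=1: 1
p=0, q=1, r=0: 1
p=0, q=1, r=1: 0
p=1, q=0, r=0: 0
p=1, q=0, r=1: 0
p=1, q=1, r=0: 1
p=1, q=1, r=1: 0
Satisfying count = 4

4


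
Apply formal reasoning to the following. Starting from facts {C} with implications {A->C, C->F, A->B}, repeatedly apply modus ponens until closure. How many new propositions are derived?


Initial facts: {C}
Apply modus ponens to closure:
  C and C->F  =>  F
Final known: {C, F}
New propositions: {F}
Count = 1

1


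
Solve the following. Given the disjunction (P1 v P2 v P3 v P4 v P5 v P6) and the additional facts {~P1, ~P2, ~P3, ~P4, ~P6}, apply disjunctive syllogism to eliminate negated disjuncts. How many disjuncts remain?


Original disjuncts (6): P1, P2, P3, P4, P5, P6
Negated (eliminate): ~P1, ~P2, ~P3, ~P4, ~P6
Remaining disjuncts: P5
Count = 6 - 5 = 1

1


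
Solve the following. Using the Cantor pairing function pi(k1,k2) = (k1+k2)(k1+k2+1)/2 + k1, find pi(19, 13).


k1 + k2 = 32
(k1+k2)(k1+k2+1)/2 = 32 * 33 / 2 = 528
pi = 528 + 19 = 547

547


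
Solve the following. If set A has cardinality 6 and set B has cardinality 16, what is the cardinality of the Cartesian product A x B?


The Cartesian product A x B contains all ordered pairs (a, b).
|A x B| = |A| * |B| = 6 * 16 = 96

96


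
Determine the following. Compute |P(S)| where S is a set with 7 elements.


The power set of a set with n elements has 2^n elements.
|P(S)| = 2^7 = 128

128


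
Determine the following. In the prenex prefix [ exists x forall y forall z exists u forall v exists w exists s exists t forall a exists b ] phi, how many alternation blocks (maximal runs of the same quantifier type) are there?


Quantifier-type sequence: E A A E A E E E A E  (A=forall, E=exists)
Group into maximal same-type runs:
  Ex1 | Ax2 | Ex1 | Ax1 | Ex3 | Ax1 | Ex1
Number of blocks = 7

7


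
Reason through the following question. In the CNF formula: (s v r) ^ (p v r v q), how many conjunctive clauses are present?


A CNF formula is a conjunction of clauses.
Clauses are separated by ^.
Counting the conjuncts: 2 clauses.

2


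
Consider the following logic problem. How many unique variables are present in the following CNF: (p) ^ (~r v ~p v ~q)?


Identify each variable that appears in the formula.
Variables found: p, q, r
Count = 3

3


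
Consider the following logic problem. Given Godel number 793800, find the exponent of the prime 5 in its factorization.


Factorize 793800 by dividing by 5 repeatedly.
Division steps: 5 divides 793800 exactly 2 time(s).
Exponent of 5 = 2

2


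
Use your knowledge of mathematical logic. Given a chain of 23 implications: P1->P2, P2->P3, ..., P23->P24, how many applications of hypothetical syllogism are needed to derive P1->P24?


With 23 implications in a chain connecting 24 propositions:
P1->P2, P2->P3, ..., P23->P24
Steps needed = (number of implications) - 1 = 23 - 1 = 22

22


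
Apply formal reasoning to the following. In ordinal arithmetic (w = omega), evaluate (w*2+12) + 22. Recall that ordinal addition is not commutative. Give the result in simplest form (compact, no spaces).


Compute (w*2+12) + 22.
Ordinal + is associative but NOT commutative; for finite n>0, n + w = w but w + n stays w+n.
By associativity: (w*2+12) + 22 = w*2 + (12+22) = w*2+34.
Result = w*2+34

w*2+34


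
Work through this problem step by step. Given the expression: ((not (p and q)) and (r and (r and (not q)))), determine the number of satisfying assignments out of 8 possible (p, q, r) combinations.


Check all 8 assignments:
p=0, q=0, r=0: 0
p=0, q=0, r=1: 1
p=0, q=1, r=0: 0
p=0, q=1, r=1: 0
p=1, q=0, r=0: 0
p=1, q=0, r=1: 1
p=1, q=1, r=0: 0
p=1, q=1, r=1: 0
Count of True = 2

2


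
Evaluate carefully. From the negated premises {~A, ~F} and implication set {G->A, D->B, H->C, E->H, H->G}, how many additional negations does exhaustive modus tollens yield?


Initial negated facts: {~A, ~F}
Apply modus tollens to closure:
  ~A and G->A  =>  ~G
  ~G and H->G  =>  ~H
  ~H and E->H  =>  ~E
Final negated: {~A, ~E, ~F, ~G, ~H}
New negations: {~E, ~G, ~H}
Count = 3

3


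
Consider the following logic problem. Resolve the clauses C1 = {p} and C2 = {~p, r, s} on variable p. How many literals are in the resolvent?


Remove p from C1 and ~p from C2.
C1 remainder: {}
C2 remainder: {r, s}
Union (resolvent): {r, s}
Resolvent has 2 literal(s).

2


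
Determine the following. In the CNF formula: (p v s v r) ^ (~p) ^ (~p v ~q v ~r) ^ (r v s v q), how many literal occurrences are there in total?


Counting literals in each clause:
Clause 1: 3 literal(s)
Clause 2: 1 literal(s)
Clause 3: 3 literal(s)
Clause 4: 3 literal(s)
Total = 10

10


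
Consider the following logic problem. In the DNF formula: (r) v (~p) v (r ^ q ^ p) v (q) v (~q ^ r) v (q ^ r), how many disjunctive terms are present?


A DNF formula is a disjunction of terms (conjunctions).
Terms are separated by v.
Counting the disjuncts: 6 terms.

6


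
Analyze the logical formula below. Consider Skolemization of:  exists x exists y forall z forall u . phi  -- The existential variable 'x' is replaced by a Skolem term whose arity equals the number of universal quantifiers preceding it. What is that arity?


Quantifier prefix: exists x exists y forall z forall u
'x' is existentially quantified at position 1.
No universal quantifiers precede it.
Skolem function arity = 0 (a Skolem constant)

0


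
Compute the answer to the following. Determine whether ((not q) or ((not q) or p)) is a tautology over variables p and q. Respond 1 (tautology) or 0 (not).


Check all 4 assignments:
p=0, q=0: 1
p=0, q=1: 0
p=1, q=0: 1
p=1, q=1: 1
Satisfying count = 3/4.
Tautology iff count = 4: no.

0


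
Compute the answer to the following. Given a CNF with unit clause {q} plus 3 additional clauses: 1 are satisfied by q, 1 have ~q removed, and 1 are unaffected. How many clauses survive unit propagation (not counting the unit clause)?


Satisfied (removed): 1
Shortened (remain): 1
Unchanged (remain): 1
Remaining = 1 + 1 = 2

2


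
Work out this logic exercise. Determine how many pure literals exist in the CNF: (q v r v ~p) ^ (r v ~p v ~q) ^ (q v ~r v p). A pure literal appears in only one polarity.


Check each variable for pure literal status:
p: mixed (not pure)
q: mixed (not pure)
r: mixed (not pure)
Pure literal count = 0

0


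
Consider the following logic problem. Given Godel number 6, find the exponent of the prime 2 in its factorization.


Factorize 6 by dividing by 2 repeatedly.
Division steps: 2 divides 6 exactly 1 time(s).
Exponent of 2 = 1

1


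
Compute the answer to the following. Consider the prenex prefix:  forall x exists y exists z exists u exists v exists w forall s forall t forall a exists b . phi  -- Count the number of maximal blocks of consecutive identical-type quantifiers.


Quantifier-type sequence: A E E E E E A A A E  (A=forall, E=exists)
Group into maximal same-type runs:
  Ax1 | Ex5 | Ax3 | Ex1
Number of blocks = 4

4


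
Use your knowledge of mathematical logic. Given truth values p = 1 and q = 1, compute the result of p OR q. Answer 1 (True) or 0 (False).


p = 1, q = 1
Operation: p OR q
Evaluate: 1 OR 1 = 1

1


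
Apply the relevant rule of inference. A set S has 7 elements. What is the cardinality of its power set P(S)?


The power set of a set with n elements has 2^n elements.
|P(S)| = 2^7 = 128

128


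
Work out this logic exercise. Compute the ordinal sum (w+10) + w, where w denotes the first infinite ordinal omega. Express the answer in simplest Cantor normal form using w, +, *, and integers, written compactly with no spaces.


Compute (w+10) + w.
Ordinal + is associative but NOT commutative; for finite n>0, n + w = w but w + n stays w+n.
(w+10) + w = w + (10+w) = w + w = w*2 (the finite tail 10 is absorbed by the right w).
Result = w*2

w*2


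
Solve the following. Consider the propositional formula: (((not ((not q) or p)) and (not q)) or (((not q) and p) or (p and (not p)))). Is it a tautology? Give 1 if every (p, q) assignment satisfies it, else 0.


Check all 4 assignments:
p=0, q=0: 0
p=0, q=1: 0
p=1, q=0: 1
p=1, q=1: 0
Satisfying count = 1/4.
Tautology iff count = 4: no.

0


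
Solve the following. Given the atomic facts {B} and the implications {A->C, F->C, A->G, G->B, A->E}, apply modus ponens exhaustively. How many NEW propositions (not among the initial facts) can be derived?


Initial facts: {B}
Apply modus ponens to closure:
  (no implication fires)
Final known: {B}
New propositions: {(none)}
Count = 0

0


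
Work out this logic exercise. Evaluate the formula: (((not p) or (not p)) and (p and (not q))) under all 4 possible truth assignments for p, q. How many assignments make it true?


Check all 4 assignments:
p=0, q=0: 0
p=0, q=1: 0
p=1, q=0: 0
p=1, q=1: 0
Count of True = 0

0


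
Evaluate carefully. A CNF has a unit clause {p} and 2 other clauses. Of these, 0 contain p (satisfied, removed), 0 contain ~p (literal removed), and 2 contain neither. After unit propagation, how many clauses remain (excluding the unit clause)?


Satisfied (removed): 0
Shortened (remain): 0
Unchanged (remain): 2
Remaining = 0 + 2 = 2

2


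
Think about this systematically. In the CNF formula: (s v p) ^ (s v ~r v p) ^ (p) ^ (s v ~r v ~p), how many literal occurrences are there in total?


Counting literals in each clause:
Clause 1: 2 literal(s)
Clause 2: 3 literal(s)
Clause 3: 1 literal(s)
Clause 4: 3 literal(s)
Total = 9

9


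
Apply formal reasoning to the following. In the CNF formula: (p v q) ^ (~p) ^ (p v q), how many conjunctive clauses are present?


A CNF formula is a conjunction of clauses.
Clauses are separated by ^.
Counting the conjuncts: 3 clauses.

3


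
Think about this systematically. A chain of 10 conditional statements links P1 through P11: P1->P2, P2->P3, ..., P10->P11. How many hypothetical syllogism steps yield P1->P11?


With 10 implications in a chain connecting 11 propositions:
P1->P2, P2->P3, ..., P10->P11
Steps needed = (number of implications) - 1 = 10 - 1 = 9

9


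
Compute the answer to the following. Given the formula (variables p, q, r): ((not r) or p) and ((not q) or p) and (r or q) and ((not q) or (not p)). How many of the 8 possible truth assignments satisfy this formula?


Evaluate all 8 assignments for p, q, r:
p=0, q=0, r=0: 0
p=0, q=0, r=1: 0
p=0, q=1, r=0: 0
p=0, q=1, r=1: 0
p=1, q=0, r=0: 0
p=1, q=0, r=1: 1
p=1, q=1, r=0: 0
p=1, q=1, r=1: 0
Satisfying count = 1

1


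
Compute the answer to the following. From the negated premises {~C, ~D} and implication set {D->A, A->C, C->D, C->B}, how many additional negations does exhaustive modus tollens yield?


Initial negated facts: {~C, ~D}
Apply modus tollens to closure:
  ~C and A->C  =>  ~A
Final negated: {~A, ~C, ~D}
New negations: {~A}
Count = 1

1


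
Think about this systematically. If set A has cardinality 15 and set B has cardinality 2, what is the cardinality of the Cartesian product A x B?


The Cartesian product A x B contains all ordered pairs (a, b).
|A x B| = |A| * |B| = 15 * 2 = 30

30


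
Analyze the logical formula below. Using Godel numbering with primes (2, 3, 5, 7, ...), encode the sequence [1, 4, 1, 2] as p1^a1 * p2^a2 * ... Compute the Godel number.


Encode each element as an exponent of the corresponding prime:
  2^1 = 2
  3^4 = 81
  5^1 = 5
  7^2 = 49
Product = 2 * 81 * 5 * 49 = 39690

39690


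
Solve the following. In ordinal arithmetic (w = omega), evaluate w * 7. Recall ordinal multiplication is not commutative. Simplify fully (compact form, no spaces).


Compute w * 7.
Ordinal * is associative and left-distributive over +, but NOT commutative; for finite n>1, n*w = w but w*n stays w*n.
w * 7 means 7 copies of w concatenated: w*7.
Result = w*7

w*7


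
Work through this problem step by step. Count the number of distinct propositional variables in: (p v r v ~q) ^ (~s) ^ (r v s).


Identify each variable that appears in the formula.
Variables found: p, q, r, s
Count = 4

4


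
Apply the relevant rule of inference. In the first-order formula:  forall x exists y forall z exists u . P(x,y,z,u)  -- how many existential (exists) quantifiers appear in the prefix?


Quantifier prefix: forall x exists y forall z exists u
Mark each quantifier type:
  U E U E
Universal count = 2, Existential count = 2
Asked for existential (exists) quantifiers: 2

2


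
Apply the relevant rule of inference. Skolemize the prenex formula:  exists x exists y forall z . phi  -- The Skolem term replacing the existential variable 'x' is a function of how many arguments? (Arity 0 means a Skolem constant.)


Quantifier prefix: exists x exists y forall z
'x' is existentially quantified at position 1.
No universal quantifiers precede it.
Skolem function arity = 0 (a Skolem constant)

0


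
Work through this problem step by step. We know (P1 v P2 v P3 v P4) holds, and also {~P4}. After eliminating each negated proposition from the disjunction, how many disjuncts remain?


Original disjuncts (4): P1, P2, P3, P4
Negated (eliminate): ~P4
Remaining disjuncts: P1, P2, P3
Count = 4 - 1 = 3

3


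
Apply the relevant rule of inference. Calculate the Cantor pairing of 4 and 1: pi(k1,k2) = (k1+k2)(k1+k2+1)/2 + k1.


k1 + k2 = 5
(k1+k2)(k1+k2+1)/2 = 5 * 6 / 2 = 15
pi = 15 + 4 = 19

19


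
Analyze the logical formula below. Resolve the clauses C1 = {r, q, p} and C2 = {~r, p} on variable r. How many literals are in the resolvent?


Remove r from C1 and ~r from C2.
C1 remainder: {q, p}
C2 remainder: {p}
Union (resolvent): {p, q}
Resolvent has 2 literal(s).

2


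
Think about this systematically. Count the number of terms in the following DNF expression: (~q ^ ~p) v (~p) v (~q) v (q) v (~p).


A DNF formula is a disjunction of terms (conjunctions).
Terms are separated by v.
Counting the disjuncts: 5 terms.

5


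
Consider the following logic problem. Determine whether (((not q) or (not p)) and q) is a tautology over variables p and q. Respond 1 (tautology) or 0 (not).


Check all 4 assignments:
p=0, q=0: 0
p=0, q=1: 1
p=1, q=0: 0
p=1, q=1: 0
Satisfying count = 1/4.
Tautology iff count = 4: no.

0


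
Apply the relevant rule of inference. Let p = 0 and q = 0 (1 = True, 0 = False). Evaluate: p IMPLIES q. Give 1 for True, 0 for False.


p = 0, q = 0
Operation: p IMPLIES q
Evaluate: 0 IMPLIES 0 = 1

1


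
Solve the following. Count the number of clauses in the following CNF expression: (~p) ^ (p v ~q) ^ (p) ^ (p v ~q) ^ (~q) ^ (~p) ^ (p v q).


A CNF formula is a conjunction of clauses.
Clauses are separated by ^.
Counting the conjuncts: 7 clauses.

7


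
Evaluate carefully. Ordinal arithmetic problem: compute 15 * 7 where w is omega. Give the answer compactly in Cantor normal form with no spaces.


Compute 15 * 7.
Ordinal * is associative and left-distributive over +, but NOT commutative; for finite n>1, n*w = w but w*n stays w*n.
Both finite; ordinal * agrees with natural *: 15 * 7 = 105.
Result = 105

105


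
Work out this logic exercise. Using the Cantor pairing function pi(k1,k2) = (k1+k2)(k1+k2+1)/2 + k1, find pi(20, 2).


k1 + k2 = 22
(k1+k2)(k1+k2+1)/2 = 22 * 23 / 2 = 253
pi = 253 + 20 = 273

273


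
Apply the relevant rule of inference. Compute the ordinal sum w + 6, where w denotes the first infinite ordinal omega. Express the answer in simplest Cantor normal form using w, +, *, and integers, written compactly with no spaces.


Compute w + 6.
Ordinal + is associative but NOT commutative; for finite n>0, n + w = w but w + n stays w+n.
w + 6 is already in normal form (a successor ordinal beyond w).
Result = w+6

w+6


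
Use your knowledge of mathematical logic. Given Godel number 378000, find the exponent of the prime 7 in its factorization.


Factorize 378000 by dividing by 7 repeatedly.
Division steps: 7 divides 378000 exactly 1 time(s).
Exponent of 7 = 1

1


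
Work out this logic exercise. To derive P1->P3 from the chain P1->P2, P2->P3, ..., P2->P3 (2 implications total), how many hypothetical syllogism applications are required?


With 2 implications in a chain connecting 3 propositions:
P1->P2, P2->P3, ..., P2->P3
Steps needed = (number of implications) - 1 = 2 - 1 = 1

1


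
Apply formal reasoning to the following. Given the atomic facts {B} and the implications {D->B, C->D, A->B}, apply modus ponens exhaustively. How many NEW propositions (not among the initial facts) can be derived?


Initial facts: {B}
Apply modus ponens to closure:
  (no implication fires)
Final known: {B}
New propositions: {(none)}
Count = 0

0


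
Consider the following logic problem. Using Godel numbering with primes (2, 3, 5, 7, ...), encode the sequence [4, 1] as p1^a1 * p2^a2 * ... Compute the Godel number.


Encode each element as an exponent of the corresponding prime:
  2^4 = 16
  3^1 = 3
Product = 16 * 3 = 48

48


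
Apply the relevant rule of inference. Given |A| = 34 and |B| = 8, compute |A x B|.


The Cartesian product A x B contains all ordered pairs (a, b).
|A x B| = |A| * |B| = 34 * 8 = 272

272


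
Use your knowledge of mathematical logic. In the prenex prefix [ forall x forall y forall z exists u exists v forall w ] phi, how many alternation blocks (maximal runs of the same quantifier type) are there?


Quantifier-type sequence: A A A E E A  (A=forall, E=exists)
Group into maximal same-type runs:
  Ax3 | Ex2 | Ax1
Number of blocks = 3

3


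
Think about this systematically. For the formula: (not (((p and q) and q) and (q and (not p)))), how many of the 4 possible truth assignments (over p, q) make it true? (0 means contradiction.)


Check all 4 assignments:
p=0, q=0: 1
p=0, q=1: 1
p=1, q=0: 1
p=1, q=1: 1
Count of True = 4

4


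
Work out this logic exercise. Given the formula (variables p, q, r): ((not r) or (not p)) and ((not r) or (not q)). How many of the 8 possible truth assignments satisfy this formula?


Evaluate all 8 assignments for p, q, r:
p=0, q=0, r=0: 1
p=0, q=0, r=1: 1
p=0, q=1, r=0: 1
p=0, q=1, r=1: 0
p=1, q=0, r=0: 1
p=1, q=0, r=1: 0
p=1, q=1, r=0: 1
p=1, q=1, r=1: 0
Satisfying count = 5

5


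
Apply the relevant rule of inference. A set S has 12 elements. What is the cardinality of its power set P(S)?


The power set of a set with n elements has 2^n elements.
|P(S)| = 2^12 = 4096

4096


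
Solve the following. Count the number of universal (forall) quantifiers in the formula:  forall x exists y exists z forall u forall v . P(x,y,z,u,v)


Quantifier prefix: forall x exists y exists z forall u forall v
Mark each quantifier type:
  U E E U U
Universal count = 3, Existential count = 2
Asked for universal (forall) quantifiers: 3

3
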